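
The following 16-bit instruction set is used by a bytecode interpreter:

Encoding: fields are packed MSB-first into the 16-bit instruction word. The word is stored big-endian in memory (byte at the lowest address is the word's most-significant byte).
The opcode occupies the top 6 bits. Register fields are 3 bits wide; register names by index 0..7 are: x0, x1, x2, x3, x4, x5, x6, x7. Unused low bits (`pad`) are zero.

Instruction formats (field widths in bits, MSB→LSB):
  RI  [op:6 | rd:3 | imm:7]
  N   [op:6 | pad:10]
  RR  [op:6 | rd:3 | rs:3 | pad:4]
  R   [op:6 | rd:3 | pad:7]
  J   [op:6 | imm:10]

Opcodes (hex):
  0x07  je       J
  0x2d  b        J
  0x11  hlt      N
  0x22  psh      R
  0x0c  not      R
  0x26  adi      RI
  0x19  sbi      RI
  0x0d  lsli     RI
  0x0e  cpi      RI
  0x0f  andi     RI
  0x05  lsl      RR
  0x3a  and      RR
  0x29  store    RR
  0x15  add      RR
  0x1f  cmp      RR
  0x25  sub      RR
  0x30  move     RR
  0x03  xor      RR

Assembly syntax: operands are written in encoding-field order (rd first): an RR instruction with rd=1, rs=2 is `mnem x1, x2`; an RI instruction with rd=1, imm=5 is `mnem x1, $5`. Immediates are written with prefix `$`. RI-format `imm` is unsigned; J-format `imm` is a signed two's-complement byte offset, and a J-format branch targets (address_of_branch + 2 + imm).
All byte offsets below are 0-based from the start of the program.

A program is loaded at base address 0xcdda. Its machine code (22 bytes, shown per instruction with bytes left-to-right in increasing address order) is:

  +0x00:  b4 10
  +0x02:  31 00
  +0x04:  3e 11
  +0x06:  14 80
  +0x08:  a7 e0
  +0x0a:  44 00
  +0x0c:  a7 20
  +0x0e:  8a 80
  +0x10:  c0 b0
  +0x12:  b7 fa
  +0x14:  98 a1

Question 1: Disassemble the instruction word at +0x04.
off 0x04: read 3e 11 as big → 0x3e11
  opcode bits[15:10]=0xf: andi/RI
  [9:7] rd=4 = x4
  [6:0] imm=17 = $17

andi x4, $17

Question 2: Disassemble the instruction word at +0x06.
off 0x06: read 14 80 as big → 0x1480
  opcode bits[15:10]=0x5: lsl/RR
  rd@[9:7]=0x1 ⇒ x1
  rs@[6:4]=0x0 ⇒ x0

lsl x1, x0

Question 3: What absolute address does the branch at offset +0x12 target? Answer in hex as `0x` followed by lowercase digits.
0xcde8

+0x12: b7 fa ⇒ word 0xb7fa (big)
  opcode bits[15:10]=0x2d: b/J
  imm@[9:0]=0x3fa (s10→-6) ⇒ $-6
  target = base 0xcdda + off 0x12 + 2 + imm -6 = 0xcde8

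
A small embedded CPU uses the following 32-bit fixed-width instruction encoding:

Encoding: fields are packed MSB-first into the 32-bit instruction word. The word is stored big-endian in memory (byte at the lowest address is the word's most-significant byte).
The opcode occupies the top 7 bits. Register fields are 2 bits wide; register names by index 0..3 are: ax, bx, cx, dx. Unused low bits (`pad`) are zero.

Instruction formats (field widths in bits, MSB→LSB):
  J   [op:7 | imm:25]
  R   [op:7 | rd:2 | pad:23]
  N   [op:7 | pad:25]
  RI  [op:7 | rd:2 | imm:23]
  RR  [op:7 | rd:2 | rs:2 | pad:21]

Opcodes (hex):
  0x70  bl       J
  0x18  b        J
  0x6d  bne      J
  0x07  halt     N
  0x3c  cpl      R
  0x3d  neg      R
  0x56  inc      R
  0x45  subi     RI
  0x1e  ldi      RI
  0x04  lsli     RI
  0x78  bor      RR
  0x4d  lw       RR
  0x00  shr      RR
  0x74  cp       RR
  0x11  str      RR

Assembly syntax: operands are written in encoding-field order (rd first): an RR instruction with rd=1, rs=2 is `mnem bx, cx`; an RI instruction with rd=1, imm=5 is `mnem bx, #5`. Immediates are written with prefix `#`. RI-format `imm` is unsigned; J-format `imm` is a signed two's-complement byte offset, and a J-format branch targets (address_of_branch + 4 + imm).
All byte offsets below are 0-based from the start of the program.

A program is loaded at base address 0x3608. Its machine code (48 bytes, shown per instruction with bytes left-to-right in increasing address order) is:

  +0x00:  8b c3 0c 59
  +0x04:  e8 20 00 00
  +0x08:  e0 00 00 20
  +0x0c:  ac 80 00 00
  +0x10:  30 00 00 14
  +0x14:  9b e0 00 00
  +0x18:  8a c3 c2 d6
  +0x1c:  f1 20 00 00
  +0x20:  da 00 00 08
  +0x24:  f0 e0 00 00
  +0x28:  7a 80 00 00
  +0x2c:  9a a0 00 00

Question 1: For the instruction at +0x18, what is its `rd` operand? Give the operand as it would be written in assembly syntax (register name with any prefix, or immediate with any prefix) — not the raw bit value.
bx

@+18  big-endian(8a c3 c2 d6) = 0x8ac3c2d6
  opcode bits[31:25]=0x45: subi/RI
  rd: (w>>23)&0x3=0x1 → bx
  imm: (w>>0)&0x7fffff=0x43c2d6 → #4440790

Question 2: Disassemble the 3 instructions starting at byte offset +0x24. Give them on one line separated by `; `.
off 0x24: read f0 e0 00 00 as big → 0xf0e00000
  opcode bits[31:25]=0x78: bor/RR
  rd: (w>>23)&0x3=0x1 → bx
  rs: (w>>21)&0x3=0x3 → dx
off 0x28: read 7a 80 00 00 as big → 0x7a800000
  opcode bits[31:25]=0x3d: neg/R
  rd: (w>>23)&0x3=0x1 → bx
off 0x2c: read 9a a0 00 00 as big → 0x9aa00000
  opcode bits[31:25]=0x4d: lw/RR
  rd: (w>>23)&0x3=0x1 → bx
  rs: (w>>21)&0x3=0x1 → bx

bor bx, dx; neg bx; lw bx, bx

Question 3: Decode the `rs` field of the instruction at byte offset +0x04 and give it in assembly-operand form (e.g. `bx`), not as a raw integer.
off 0x04: read e8 20 00 00 as big → 0xe8200000
  opcode bits[31:25]=0x74: cp/RR
  [24:23] rd=0 = ax
  [22:21] rs=1 = bx

bx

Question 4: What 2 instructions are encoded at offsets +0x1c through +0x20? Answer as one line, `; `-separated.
@+1c  big-endian(f1 20 00 00) = 0xf1200000
  top 7b → 0x78 → bor [RR]
  rd@[24:23]=0x2 ⇒ cx
  rs@[22:21]=0x1 ⇒ bx
@+20  big-endian(da 00 00 08) = 0xda000008
  top 7b → 0x6d → bne [J]
  imm@[24:0]=0x8 ⇒ #8

bor cx, bx; bne #8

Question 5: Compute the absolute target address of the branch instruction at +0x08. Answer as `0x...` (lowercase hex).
+0x08: e0 00 00 20 ⇒ word 0xe0000020 (big)
  op=0xe0000020>>25=0x70 ⇒ bl (J)
  [24:0] imm=32 = #32
  target = base 0x3608 + off 0x08 + 4 + imm 32 = 0x3634

0x3634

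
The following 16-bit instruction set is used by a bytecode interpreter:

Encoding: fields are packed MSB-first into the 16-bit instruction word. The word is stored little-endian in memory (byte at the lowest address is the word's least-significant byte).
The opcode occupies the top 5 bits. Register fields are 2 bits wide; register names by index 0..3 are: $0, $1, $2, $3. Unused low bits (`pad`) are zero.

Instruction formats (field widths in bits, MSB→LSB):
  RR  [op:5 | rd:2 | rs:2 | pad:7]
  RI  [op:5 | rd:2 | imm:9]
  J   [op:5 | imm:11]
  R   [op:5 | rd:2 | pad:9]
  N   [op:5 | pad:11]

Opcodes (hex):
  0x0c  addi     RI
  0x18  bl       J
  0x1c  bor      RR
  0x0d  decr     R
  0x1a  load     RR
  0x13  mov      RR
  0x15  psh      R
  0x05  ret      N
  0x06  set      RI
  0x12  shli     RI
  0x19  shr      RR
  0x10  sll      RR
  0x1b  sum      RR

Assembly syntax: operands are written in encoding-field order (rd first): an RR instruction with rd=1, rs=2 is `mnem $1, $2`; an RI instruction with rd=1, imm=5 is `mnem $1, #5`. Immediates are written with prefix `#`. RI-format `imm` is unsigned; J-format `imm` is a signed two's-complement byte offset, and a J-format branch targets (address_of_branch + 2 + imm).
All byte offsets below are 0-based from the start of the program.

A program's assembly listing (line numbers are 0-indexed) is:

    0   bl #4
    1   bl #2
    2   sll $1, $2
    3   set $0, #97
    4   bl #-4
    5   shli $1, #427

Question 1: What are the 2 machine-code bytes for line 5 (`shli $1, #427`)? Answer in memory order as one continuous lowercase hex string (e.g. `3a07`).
line 5 (shli): pack op=0x12:5|rd=1:2|imm=427:9 = 0x93ab; little→ ab 93

ab93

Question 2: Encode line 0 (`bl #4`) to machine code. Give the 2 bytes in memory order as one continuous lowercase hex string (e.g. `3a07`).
0. bl fields op=0x18:5|imm=4:11 → word c004h → 04 c0

04c0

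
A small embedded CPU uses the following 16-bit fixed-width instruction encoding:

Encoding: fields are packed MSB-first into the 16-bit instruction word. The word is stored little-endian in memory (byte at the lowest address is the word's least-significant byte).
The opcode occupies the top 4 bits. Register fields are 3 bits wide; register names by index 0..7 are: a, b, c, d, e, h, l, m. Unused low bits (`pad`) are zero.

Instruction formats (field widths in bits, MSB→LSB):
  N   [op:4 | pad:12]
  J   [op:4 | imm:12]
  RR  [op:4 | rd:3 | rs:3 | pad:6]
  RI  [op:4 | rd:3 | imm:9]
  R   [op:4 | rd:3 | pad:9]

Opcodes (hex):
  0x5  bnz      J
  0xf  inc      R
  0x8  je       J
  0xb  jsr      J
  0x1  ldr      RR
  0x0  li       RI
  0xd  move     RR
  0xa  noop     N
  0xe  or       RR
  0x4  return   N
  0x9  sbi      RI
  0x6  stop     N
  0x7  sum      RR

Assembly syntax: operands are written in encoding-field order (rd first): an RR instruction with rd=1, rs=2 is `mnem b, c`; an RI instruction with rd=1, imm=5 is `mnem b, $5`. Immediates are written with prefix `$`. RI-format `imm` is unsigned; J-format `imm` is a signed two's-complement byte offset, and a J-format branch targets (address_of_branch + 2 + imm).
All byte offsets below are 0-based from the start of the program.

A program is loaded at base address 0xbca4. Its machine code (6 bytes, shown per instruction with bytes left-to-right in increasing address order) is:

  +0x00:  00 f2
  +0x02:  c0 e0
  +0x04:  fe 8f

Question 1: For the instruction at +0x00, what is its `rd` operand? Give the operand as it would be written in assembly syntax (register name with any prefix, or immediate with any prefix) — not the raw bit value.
b

off 0x00: read 00 f2 as little → 0xf200
  op=0xf200>>12=0xf ⇒ inc (R)
  rd: (w>>9)&0x7=0x1 → b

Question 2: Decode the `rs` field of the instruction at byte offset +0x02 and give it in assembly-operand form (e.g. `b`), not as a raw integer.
@+02  little-endian(c0 e0) = 0xe0c0
  op=0xe0c0>>12=0xe ⇒ or (RR)
  rd@[11:9]=0x0 ⇒ a
  rs@[8:6]=0x3 ⇒ d

d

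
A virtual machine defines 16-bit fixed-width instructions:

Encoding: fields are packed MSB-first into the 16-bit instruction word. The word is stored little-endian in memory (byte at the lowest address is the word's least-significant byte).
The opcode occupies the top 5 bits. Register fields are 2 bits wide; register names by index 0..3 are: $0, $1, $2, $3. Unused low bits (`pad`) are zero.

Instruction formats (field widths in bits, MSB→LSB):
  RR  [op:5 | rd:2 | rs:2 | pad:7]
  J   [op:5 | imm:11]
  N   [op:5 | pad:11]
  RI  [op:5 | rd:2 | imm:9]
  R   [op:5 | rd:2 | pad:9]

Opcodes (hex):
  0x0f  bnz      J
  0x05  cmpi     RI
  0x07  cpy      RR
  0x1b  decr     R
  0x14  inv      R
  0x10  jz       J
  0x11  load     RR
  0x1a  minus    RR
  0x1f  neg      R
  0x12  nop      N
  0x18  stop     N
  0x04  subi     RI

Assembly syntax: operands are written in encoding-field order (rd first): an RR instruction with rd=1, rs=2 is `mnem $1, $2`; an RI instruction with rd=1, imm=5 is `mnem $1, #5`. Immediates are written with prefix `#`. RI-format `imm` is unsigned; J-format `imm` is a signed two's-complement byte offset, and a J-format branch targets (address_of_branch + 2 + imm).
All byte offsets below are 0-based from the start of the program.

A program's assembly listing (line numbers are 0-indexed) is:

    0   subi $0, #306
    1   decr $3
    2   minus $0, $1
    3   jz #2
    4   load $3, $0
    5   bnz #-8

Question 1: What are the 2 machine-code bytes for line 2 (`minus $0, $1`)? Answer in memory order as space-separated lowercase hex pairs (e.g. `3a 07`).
80 d0

line 2 (minus): pack op=0x1a:5|rd=0:2|rs=1:2|pad=0:7 = 0xd080; little→ 80 d0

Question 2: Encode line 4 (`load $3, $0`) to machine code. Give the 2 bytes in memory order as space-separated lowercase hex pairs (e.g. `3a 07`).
line 4 (load): pack op=0x11:5|rd=3:2|rs=0:2|pad=0:7 = 0x8e00; little→ 00 8e

00 8e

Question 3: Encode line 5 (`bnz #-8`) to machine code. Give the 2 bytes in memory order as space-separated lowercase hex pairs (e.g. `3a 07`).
f8 7f

line 5 (bnz): pack op=0xf:5|imm=-8:11 = 0x7ff8; little→ f8 7f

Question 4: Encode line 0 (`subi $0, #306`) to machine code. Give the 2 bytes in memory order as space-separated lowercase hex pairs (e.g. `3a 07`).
0. subi fields op=0x4:5|rd=0:2|imm=306:9 → word 2132h → 32 21

32 21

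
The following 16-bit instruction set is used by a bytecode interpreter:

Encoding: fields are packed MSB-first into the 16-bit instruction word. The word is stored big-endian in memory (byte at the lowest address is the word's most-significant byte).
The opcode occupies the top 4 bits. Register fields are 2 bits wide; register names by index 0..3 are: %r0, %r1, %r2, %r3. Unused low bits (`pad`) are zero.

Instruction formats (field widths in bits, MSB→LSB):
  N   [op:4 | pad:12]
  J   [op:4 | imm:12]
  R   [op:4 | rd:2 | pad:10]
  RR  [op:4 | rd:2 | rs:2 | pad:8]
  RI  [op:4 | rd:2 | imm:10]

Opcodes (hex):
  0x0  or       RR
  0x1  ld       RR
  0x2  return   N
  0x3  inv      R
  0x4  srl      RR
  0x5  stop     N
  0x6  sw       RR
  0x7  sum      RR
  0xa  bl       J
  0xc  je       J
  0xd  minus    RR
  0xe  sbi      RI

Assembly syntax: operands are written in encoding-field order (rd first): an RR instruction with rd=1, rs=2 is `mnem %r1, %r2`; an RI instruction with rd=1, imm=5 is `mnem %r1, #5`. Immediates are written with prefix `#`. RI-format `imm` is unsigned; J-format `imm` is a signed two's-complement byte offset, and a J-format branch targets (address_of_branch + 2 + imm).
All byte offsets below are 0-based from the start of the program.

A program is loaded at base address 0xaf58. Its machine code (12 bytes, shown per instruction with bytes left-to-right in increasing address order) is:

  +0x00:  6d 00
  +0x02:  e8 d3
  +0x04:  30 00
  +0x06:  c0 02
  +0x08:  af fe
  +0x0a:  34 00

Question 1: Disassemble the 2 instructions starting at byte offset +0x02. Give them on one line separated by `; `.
sbi %r2, #211; inv %r0

+0x02: e8 d3 ⇒ word 0xe8d3 (big)
  opcode bits[15:12]=0xe: sbi/RI
  [11:10] rd=2 = %r2
  [9:0] imm=211 = #211
+0x04: 30 00 ⇒ word 0x3000 (big)
  opcode bits[15:12]=0x3: inv/R
  [11:10] rd=0 = %r0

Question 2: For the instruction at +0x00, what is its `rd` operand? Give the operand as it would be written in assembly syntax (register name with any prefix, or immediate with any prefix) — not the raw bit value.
@+00  big-endian(6d 00) = 0x6d00
  op=0x6d00>>12=0x6 ⇒ sw (RR)
  rd: (w>>10)&0x3=0x3 → %r3
  rs: (w>>8)&0x3=0x1 → %r1

%r3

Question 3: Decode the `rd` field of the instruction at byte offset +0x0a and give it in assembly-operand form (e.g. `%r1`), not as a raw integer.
@+0a  big-endian(34 00) = 0x3400
  top 4b → 0x3 → inv [R]
  [11:10] rd=1 = %r1

%r1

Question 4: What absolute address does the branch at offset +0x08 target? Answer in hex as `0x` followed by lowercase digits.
0xaf60

+0x08: af fe ⇒ word 0xaffe (big)
  opcode bits[15:12]=0xa: bl/J
  imm: (w>>0)&0xfff=0xffe (s12→-2) → #-2
  target = base 0xaf58 + off 0x08 + 2 + imm -2 = 0xaf60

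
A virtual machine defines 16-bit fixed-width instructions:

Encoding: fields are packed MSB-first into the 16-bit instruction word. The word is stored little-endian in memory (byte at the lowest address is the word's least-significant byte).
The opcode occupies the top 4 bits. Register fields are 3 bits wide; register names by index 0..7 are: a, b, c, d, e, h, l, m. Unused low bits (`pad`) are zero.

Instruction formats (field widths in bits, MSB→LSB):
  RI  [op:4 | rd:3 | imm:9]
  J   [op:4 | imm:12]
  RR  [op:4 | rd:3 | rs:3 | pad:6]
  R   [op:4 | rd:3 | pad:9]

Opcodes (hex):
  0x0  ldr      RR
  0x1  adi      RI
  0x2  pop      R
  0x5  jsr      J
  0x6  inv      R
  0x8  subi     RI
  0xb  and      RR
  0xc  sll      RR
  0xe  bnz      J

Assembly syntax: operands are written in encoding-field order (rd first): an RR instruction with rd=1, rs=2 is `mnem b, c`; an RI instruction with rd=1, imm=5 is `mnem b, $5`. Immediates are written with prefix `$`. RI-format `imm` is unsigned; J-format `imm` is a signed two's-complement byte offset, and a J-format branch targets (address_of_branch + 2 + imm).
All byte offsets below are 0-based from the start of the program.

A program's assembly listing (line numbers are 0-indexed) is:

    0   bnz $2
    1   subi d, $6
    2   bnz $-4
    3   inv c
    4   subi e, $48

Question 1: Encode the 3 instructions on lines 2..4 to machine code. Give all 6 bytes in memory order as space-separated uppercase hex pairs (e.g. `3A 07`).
L2: bnz op=0xe:4|imm=-4:12 ⇒ 0xeffc ⇒ little fc ef
L3: inv op=0x6:4|rd=2:3|pad=0:9 ⇒ 0x6400 ⇒ little 00 64
L4: subi op=0x8:4|rd=4:3|imm=48:9 ⇒ 0x8830 ⇒ little 30 88

FC EF 00 64 30 88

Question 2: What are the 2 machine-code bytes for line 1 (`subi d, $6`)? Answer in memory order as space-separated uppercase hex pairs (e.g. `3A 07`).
06 86

1. subi fields op=0x8:4|rd=3:3|imm=6:9 → word 8606h → 06 86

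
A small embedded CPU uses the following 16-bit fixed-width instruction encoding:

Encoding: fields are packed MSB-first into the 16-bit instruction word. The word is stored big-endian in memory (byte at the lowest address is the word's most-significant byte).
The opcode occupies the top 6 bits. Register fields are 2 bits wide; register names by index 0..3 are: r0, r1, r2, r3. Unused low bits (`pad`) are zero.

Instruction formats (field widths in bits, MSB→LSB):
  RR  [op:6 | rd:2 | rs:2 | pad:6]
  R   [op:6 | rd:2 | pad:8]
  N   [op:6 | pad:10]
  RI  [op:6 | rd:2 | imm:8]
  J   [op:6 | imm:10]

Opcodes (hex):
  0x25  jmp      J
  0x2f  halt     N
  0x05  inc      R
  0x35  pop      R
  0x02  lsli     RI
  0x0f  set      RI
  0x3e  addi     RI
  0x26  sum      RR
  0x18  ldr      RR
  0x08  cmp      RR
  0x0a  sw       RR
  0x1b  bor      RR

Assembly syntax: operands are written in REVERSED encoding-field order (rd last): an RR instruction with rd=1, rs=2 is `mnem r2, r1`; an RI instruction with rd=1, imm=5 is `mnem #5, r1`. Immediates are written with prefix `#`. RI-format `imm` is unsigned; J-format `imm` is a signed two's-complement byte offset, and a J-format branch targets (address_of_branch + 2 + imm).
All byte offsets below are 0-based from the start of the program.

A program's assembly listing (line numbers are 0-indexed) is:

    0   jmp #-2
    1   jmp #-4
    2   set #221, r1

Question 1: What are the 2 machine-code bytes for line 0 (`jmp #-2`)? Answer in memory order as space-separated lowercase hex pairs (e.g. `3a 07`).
97 fe

0. jmp fields op=0x25:6|imm=-2:10 → word 97feh → 97 fe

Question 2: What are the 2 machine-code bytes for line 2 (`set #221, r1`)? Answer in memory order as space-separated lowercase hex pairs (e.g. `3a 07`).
line 2 (set): pack op=0xf:6|rd=1:2|imm=221:8 = 0x3ddd; big→ 3d dd

3d dd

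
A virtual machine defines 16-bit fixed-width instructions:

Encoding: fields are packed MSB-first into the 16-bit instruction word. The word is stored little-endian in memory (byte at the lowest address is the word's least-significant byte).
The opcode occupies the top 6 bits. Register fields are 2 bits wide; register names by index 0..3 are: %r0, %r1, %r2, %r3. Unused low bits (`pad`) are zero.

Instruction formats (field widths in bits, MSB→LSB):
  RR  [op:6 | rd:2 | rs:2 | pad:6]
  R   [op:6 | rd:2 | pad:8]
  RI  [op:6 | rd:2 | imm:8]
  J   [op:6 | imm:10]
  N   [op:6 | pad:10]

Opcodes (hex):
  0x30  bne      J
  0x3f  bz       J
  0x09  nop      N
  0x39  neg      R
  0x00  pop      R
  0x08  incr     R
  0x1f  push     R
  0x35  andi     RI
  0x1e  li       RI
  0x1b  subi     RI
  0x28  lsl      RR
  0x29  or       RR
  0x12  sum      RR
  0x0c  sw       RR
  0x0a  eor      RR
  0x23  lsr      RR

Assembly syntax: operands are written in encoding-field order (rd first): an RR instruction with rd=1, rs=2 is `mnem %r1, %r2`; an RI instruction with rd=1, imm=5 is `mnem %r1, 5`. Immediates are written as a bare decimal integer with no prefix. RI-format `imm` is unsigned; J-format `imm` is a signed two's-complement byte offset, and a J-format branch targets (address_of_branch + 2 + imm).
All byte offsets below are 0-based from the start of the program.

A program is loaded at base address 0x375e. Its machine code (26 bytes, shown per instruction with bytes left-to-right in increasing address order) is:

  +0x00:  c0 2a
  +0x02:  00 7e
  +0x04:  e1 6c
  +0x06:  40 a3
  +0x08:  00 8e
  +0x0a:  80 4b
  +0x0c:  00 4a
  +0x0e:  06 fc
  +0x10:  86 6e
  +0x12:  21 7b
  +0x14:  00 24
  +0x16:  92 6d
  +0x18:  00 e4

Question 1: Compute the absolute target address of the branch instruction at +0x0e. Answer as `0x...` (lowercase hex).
0x3774

[0e] 06 fc → 0xfc06
  op=0xfc06>>10=0x3f ⇒ bz (J)
  imm: (w>>0)&0x3ff=0x6 → 6
  target = base 0x375e + off 0x0e + 2 + imm 6 = 0x3774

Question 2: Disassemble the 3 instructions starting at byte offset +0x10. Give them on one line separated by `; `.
subi %r2, 134; li %r3, 33; nop

[10] 86 6e → 0x6e86
  top 6b → 0x1b → subi [RI]
  [9:8] rd=2 = %r2
  [7:0] imm=134 = 134
[12] 21 7b → 0x7b21
  top 6b → 0x1e → li [RI]
  [9:8] rd=3 = %r3
  [7:0] imm=33 = 33
[14] 00 24 → 0x2400
  top 6b → 0x9 → nop [N]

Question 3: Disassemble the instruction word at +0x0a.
+0x0a: 80 4b ⇒ word 0x4b80 (little)
  opcode bits[15:10]=0x12: sum/RR
  rd@[9:8]=0x3 ⇒ %r3
  rs@[7:6]=0x2 ⇒ %r2

sum %r3, %r2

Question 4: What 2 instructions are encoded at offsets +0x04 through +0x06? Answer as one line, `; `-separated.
[04] e1 6c → 0x6ce1
  op=0x6ce1>>10=0x1b ⇒ subi (RI)
  rd@[9:8]=0x0 ⇒ %r0
  imm@[7:0]=0xe1 ⇒ 225
[06] 40 a3 → 0xa340
  op=0xa340>>10=0x28 ⇒ lsl (RR)
  rd@[9:8]=0x3 ⇒ %r3
  rs@[7:6]=0x1 ⇒ %r1

subi %r0, 225; lsl %r3, %r1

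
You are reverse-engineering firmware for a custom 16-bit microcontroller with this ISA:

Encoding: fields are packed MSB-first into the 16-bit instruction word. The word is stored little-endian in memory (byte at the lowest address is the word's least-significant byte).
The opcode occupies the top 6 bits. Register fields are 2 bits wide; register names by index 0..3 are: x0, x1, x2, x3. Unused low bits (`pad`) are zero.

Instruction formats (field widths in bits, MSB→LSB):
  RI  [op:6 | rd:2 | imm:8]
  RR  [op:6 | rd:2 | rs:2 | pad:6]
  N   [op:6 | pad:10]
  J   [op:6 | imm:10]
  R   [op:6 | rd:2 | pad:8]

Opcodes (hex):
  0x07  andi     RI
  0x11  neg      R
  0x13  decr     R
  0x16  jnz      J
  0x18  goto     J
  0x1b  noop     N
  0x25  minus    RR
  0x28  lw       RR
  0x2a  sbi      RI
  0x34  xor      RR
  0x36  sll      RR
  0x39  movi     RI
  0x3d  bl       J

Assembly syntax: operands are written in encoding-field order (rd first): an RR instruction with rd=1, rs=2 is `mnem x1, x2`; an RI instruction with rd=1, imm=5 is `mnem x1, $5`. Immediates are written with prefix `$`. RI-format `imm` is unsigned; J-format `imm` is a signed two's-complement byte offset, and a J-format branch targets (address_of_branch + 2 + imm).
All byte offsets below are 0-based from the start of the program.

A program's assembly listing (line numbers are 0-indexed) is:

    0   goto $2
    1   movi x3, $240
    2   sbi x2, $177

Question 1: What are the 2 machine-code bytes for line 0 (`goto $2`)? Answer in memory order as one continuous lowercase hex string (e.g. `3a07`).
line 0 (goto): pack op=0x18:6|imm=2:10 = 0x6002; little→ 02 60

0260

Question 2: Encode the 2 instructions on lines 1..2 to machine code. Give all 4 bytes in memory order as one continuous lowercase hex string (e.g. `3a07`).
f0e7b1aa

L1: movi op=0x39:6|rd=3:2|imm=240:8 ⇒ 0xe7f0 ⇒ little f0 e7
L2: sbi op=0x2a:6|rd=2:2|imm=177:8 ⇒ 0xaab1 ⇒ little b1 aa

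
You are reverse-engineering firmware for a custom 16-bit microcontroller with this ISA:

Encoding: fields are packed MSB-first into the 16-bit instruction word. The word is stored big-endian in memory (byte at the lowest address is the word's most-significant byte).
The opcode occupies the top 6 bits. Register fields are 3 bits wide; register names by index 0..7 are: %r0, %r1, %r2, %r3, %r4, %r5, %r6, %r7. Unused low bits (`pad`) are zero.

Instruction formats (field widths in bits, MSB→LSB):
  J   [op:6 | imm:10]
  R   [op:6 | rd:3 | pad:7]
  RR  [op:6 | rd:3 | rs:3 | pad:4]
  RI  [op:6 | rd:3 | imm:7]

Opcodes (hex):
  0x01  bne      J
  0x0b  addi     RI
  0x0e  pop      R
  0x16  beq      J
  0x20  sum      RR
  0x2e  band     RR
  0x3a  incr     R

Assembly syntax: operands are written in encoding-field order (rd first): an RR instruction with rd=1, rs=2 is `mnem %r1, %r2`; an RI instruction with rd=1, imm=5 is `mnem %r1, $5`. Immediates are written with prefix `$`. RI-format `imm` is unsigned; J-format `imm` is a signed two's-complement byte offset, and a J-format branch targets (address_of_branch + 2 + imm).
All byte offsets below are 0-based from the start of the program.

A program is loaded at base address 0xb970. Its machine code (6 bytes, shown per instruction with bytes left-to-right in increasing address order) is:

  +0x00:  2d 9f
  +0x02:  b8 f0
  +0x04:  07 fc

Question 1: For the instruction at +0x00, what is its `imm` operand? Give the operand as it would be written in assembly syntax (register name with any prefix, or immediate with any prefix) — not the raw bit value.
+0x00: 2d 9f ⇒ word 0x2d9f (big)
  top 6b → 0xb → addi [RI]
  [9:7] rd=3 = %r3
  [6:0] imm=31 = $31

$31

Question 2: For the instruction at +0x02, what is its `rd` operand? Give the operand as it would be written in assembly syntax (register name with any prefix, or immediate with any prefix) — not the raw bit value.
%r1

+0x02: b8 f0 ⇒ word 0xb8f0 (big)
  top 6b → 0x2e → band [RR]
  rd: (w>>7)&0x7=0x1 → %r1
  rs: (w>>4)&0x7=0x7 → %r7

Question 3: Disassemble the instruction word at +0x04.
off 0x04: read 07 fc as big → 0x07fc
  top 6b → 0x1 → bne [J]
  [9:0] imm=1020 (s10→-4) = $-4

bne $-4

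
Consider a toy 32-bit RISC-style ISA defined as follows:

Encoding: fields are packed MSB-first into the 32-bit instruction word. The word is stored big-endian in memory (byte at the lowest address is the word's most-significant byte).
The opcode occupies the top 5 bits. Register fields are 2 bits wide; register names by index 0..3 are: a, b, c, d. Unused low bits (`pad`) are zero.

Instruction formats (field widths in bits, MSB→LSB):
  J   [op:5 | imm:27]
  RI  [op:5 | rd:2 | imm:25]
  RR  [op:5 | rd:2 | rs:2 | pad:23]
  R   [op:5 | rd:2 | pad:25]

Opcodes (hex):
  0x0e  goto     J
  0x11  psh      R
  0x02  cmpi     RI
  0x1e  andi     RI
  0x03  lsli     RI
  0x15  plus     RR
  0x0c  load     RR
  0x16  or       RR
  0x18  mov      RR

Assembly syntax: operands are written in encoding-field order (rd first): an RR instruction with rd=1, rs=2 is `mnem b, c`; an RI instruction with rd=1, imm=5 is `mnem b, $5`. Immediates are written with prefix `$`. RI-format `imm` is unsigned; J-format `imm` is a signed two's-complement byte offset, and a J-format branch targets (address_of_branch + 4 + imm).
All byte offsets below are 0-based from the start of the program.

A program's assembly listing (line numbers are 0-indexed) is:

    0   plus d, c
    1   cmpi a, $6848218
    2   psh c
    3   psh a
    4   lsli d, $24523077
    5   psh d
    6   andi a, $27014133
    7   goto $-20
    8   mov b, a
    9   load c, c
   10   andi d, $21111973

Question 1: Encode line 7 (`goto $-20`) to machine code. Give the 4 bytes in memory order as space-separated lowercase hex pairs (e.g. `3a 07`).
L7: goto op=0xe:5|imm=-20:27 ⇒ 0x77ffffec ⇒ big 77 ff ff ec

77 ff ff ec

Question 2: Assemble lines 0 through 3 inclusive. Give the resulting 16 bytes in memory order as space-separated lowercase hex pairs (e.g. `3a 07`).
af 00 00 00 10 68 7e da 8c 00 00 00 88 00 00 00

L0: plus op=0x15:5|rd=3:2|rs=2:2|pad=0:23 ⇒ 0xaf000000 ⇒ big af 00 00 00
L1: cmpi op=0x2:5|rd=0:2|imm=6848218:25 ⇒ 0x10687eda ⇒ big 10 68 7e da
L2: psh op=0x11:5|rd=2:2|pad=0:25 ⇒ 0x8c000000 ⇒ big 8c 00 00 00
L3: psh op=0x11:5|rd=0:2|pad=0:25 ⇒ 0x88000000 ⇒ big 88 00 00 00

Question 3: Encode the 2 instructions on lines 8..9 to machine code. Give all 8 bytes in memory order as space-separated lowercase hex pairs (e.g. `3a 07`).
c2 00 00 00 65 00 00 00

L8: mov op=0x18:5|rd=1:2|rs=0:2|pad=0:23 ⇒ 0xc2000000 ⇒ big c2 00 00 00
L9: load op=0xc:5|rd=2:2|rs=2:2|pad=0:23 ⇒ 0x65000000 ⇒ big 65 00 00 00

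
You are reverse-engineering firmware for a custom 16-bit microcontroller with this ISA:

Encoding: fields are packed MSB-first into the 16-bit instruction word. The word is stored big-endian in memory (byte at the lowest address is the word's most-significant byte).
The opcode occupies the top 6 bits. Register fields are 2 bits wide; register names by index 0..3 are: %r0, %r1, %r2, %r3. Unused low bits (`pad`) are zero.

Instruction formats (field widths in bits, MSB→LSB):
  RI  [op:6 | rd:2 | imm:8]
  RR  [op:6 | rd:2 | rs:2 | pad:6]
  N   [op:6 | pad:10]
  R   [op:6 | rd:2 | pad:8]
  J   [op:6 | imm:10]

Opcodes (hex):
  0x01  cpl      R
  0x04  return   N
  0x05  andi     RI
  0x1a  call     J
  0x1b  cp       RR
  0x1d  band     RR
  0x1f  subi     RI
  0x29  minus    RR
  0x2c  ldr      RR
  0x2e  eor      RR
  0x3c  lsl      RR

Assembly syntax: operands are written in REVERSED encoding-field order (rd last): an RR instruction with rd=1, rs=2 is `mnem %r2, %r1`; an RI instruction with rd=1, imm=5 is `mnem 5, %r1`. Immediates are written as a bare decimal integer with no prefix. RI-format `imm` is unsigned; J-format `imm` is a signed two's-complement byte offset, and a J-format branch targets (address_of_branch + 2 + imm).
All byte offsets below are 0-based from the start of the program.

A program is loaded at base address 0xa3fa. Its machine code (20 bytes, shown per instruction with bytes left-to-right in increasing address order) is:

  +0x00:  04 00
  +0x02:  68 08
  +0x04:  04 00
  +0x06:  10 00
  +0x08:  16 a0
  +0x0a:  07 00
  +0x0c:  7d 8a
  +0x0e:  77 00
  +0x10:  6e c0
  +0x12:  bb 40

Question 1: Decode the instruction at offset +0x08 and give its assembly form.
off 0x08: read 16 a0 as big → 0x16a0
  top 6b → 0x5 → andi [RI]
  [9:8] rd=2 = %r2
  [7:0] imm=160 = 160

andi 160, %r2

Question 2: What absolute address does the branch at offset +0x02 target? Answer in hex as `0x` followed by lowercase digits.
[02] 68 08 → 0x6808
  top 6b → 0x1a → call [J]
  [9:0] imm=8 = 8
  target = base 0xa3fa + off 0x02 + 2 + imm 8 = 0xa406

0xa406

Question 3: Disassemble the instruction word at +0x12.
@+12  big-endian(bb 40) = 0xbb40
  op=0xbb40>>10=0x2e ⇒ eor (RR)
  rd: (w>>8)&0x3=0x3 → %r3
  rs: (w>>6)&0x3=0x1 → %r1

eor %r1, %r3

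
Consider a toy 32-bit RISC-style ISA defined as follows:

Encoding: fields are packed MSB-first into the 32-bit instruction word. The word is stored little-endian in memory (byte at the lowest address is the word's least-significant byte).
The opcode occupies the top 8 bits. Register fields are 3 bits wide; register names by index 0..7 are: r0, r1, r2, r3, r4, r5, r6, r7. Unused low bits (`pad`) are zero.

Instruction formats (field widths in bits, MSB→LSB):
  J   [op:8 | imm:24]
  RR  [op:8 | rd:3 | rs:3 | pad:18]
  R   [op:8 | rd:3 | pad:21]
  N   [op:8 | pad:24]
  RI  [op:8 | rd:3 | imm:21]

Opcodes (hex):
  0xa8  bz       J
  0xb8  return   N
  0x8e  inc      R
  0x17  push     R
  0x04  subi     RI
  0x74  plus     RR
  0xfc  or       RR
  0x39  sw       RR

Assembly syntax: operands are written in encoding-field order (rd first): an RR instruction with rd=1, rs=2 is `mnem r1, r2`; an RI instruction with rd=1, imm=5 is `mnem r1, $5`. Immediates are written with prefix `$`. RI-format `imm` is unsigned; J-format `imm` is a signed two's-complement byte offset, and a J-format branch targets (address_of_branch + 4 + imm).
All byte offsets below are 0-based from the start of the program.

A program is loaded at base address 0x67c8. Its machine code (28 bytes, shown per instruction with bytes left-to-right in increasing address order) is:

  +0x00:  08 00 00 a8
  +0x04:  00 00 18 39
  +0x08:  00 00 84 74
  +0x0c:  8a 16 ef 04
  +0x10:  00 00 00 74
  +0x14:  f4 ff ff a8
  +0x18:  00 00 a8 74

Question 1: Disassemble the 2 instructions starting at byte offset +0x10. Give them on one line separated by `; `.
plus r0, r0; bz $-12

[10] 00 00 00 74 → 0x74000000
  opcode bits[31:24]=0x74: plus/RR
  [23:21] rd=0 = r0
  [20:18] rs=0 = r0
[14] f4 ff ff a8 → 0xa8fffff4
  opcode bits[31:24]=0xa8: bz/J
  [23:0] imm=16777204 (s24→-12) = $-12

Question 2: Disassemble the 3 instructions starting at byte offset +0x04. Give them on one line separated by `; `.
+0x04: 00 00 18 39 ⇒ word 0x39180000 (little)
  op=0x39180000>>24=0x39 ⇒ sw (RR)
  rd@[23:21]=0x0 ⇒ r0
  rs@[20:18]=0x6 ⇒ r6
+0x08: 00 00 84 74 ⇒ word 0x74840000 (little)
  op=0x74840000>>24=0x74 ⇒ plus (RR)
  rd@[23:21]=0x4 ⇒ r4
  rs@[20:18]=0x1 ⇒ r1
+0x0c: 8a 16 ef 04 ⇒ word 0x04ef168a (little)
  op=0x04ef168a>>24=0x4 ⇒ subi (RI)
  rd@[23:21]=0x7 ⇒ r7
  imm@[20:0]=0xf168a ⇒ $988810

sw r0, r6; plus r4, r1; subi r7, $988810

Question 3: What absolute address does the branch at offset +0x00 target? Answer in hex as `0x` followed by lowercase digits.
off 0x00: read 08 00 00 a8 as little → 0xa8000008
  op=0xa8000008>>24=0xa8 ⇒ bz (J)
  imm: (w>>0)&0xffffff=0x8 → $8
  target = base 0x67c8 + off 0x00 + 4 + imm 8 = 0x67d4

0x67d4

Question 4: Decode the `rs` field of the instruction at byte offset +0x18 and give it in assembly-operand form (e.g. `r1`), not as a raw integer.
r2

off 0x18: read 00 00 a8 74 as little → 0x74a80000
  opcode bits[31:24]=0x74: plus/RR
  rd: (w>>21)&0x7=0x5 → r5
  rs: (w>>18)&0x7=0x2 → r2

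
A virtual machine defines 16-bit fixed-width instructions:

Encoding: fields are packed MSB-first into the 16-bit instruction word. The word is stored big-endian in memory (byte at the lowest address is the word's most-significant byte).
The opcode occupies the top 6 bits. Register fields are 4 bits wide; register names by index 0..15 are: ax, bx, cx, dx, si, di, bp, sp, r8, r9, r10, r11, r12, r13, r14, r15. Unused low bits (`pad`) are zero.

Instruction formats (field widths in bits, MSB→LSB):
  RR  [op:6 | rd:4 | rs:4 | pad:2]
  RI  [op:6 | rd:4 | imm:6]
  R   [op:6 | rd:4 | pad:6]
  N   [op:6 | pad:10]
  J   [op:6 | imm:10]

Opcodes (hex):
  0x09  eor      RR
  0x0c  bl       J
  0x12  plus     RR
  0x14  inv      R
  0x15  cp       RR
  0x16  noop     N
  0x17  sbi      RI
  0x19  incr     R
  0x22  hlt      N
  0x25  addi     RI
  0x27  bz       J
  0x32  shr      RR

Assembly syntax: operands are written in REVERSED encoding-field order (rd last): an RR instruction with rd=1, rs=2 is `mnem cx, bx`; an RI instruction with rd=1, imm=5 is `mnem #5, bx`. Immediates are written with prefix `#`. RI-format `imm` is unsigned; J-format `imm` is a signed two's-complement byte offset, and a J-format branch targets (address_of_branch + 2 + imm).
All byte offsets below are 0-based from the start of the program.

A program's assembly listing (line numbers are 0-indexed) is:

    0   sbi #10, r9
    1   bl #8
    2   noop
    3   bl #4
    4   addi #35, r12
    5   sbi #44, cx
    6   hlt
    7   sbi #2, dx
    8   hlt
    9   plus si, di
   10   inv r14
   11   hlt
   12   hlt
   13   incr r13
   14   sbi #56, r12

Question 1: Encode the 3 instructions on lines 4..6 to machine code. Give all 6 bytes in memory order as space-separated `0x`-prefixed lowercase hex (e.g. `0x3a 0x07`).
0x97 0x23 0x5c 0xac 0x88 0x00

L4: addi op=0x25:6|rd=12:4|imm=35:6 ⇒ 0x9723 ⇒ big 97 23
L5: sbi op=0x17:6|rd=2:4|imm=44:6 ⇒ 0x5cac ⇒ big 5c ac
L6: hlt op=0x22:6|pad=0:10 ⇒ 0x8800 ⇒ big 88 00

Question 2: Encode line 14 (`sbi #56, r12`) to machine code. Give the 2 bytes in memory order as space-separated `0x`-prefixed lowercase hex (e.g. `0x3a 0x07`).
0x5f 0x38

L14: sbi op=0x17:6|rd=12:4|imm=56:6 ⇒ 0x5f38 ⇒ big 5f 38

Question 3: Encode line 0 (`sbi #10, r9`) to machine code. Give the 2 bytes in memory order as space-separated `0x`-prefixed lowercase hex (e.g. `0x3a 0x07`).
0x5e 0x4a

0. sbi fields op=0x17:6|rd=9:4|imm=10:6 → word 5e4ah → 5e 4a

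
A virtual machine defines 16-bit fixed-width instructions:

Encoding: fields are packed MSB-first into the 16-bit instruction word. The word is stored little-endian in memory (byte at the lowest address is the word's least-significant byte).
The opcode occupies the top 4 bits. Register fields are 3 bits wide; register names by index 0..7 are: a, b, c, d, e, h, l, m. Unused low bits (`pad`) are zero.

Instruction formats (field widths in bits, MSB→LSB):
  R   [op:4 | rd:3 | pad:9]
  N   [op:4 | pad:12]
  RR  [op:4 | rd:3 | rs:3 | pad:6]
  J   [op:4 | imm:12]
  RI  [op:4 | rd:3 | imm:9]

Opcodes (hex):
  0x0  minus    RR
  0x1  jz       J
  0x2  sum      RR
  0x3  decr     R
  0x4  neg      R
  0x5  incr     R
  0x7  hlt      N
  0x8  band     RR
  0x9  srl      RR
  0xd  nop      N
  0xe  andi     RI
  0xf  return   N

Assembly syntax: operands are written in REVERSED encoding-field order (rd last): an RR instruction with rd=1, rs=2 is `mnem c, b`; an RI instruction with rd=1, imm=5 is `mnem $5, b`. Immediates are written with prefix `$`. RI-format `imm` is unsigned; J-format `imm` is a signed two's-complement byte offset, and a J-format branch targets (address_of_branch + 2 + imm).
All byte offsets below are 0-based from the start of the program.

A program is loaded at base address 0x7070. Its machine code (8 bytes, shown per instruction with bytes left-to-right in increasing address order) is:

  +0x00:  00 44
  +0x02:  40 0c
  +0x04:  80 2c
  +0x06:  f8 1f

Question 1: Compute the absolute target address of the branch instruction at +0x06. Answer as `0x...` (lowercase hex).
0x7070

[06] f8 1f → 0x1ff8
  opcode bits[15:12]=0x1: jz/J
  imm@[11:0]=0xff8 (s12→-8) ⇒ $-8
  target = base 0x7070 + off 0x06 + 2 + imm -8 = 0x7070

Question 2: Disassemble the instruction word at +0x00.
neg c

+0x00: 00 44 ⇒ word 0x4400 (little)
  opcode bits[15:12]=0x4: neg/R
  rd: (w>>9)&0x7=0x2 → c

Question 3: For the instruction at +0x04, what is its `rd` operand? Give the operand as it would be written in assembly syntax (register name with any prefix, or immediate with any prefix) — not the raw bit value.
l

off 0x04: read 80 2c as little → 0x2c80
  opcode bits[15:12]=0x2: sum/RR
  rd: (w>>9)&0x7=0x6 → l
  rs: (w>>6)&0x7=0x2 → c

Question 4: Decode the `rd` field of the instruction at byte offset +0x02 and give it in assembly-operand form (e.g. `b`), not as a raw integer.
l

off 0x02: read 40 0c as little → 0x0c40
  op=0x0c40>>12=0x0 ⇒ minus (RR)
  rd@[11:9]=0x6 ⇒ l
  rs@[8:6]=0x1 ⇒ b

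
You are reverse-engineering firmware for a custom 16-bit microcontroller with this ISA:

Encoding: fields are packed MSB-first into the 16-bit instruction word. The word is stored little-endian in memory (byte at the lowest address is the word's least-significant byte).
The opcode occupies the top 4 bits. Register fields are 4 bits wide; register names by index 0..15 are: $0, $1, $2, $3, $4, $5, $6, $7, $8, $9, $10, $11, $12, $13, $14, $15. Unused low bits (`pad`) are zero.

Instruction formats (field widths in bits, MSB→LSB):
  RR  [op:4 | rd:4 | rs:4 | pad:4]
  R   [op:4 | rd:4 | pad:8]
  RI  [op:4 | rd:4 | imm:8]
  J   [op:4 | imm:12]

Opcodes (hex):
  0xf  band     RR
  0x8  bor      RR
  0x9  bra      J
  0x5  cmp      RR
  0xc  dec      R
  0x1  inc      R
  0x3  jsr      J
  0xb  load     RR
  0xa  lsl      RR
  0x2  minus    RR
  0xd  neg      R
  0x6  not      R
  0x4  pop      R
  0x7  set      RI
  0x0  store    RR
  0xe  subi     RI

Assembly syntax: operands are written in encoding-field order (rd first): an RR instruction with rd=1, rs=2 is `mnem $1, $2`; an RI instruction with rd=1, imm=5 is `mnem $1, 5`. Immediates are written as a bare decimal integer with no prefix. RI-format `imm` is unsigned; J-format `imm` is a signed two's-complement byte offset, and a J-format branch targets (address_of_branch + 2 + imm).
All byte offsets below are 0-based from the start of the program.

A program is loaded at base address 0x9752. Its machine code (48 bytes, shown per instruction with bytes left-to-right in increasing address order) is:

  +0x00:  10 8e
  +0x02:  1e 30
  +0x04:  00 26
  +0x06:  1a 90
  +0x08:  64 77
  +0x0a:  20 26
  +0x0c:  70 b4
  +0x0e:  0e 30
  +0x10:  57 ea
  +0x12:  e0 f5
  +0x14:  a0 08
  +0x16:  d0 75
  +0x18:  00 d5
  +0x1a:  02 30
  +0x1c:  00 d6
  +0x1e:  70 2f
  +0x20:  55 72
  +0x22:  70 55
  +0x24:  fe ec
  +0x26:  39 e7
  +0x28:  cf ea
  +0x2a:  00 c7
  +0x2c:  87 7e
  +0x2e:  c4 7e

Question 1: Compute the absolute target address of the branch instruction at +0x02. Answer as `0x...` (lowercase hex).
[02] 1e 30 → 0x301e
  top 4b → 0x3 → jsr [J]
  imm@[11:0]=0x1e ⇒ 30
  target = base 0x9752 + off 0x02 + 2 + imm 30 = 0x9774

0x9774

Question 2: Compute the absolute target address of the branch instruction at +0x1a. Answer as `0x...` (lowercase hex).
0x9770

@+1a  little-endian(02 30) = 0x3002
  opcode bits[15:12]=0x3: jsr/J
  imm@[11:0]=0x2 ⇒ 2
  target = base 0x9752 + off 0x1a + 2 + imm 2 = 0x9770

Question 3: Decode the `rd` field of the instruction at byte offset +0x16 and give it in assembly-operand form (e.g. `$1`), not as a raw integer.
@+16  little-endian(d0 75) = 0x75d0
  opcode bits[15:12]=0x7: set/RI
  [11:8] rd=5 = $5
  [7:0] imm=208 = 208

$5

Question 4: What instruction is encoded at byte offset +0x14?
store $8, $10

+0x14: a0 08 ⇒ word 0x08a0 (little)
  op=0x08a0>>12=0x0 ⇒ store (RR)
  rd@[11:8]=0x8 ⇒ $8
  rs@[7:4]=0xa ⇒ $10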